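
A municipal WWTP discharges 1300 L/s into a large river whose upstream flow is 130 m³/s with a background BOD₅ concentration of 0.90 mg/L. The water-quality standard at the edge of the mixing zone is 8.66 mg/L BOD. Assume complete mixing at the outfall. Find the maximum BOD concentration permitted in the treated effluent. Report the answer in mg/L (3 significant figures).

785 mg/L

1300 L/s = 1.3 m³/s.
Mass balance: 8.66·131.3 = 1.3·Cₑ + 130·0.9.
Cₑ = (1137 − 117) / 1.3 = 784.7 mg/L.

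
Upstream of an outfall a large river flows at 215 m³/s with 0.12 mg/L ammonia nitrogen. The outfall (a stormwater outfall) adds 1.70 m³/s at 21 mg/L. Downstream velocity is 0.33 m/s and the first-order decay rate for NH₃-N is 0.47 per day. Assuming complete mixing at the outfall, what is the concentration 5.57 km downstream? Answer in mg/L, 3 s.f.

0.259 mg/L

After complete mixing, C₀ = (1.7·21 + 215·0.12) / 216.7 = 0.2838 mg/L.
Travel time t = 5570 m / 0.33 m/s = 1.688e+04 s = 0.1954 d.
C = 0.2838·exp(−0.47·0.1954) = 0.2838·0.9123 = 0.2589 mg/L.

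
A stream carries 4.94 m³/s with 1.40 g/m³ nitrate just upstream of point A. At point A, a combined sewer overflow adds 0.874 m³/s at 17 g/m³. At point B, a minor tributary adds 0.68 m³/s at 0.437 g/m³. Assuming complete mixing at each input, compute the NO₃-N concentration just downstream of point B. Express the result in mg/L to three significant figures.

After input A: C = (4.94·1.4 + 0.874·17) / 5.814 = 3.745 mg/L.
After input B: C = (5.814·3.745 + 0.68·0.437) / 6.494 = 3.399 mg/L.

3.40 mg/L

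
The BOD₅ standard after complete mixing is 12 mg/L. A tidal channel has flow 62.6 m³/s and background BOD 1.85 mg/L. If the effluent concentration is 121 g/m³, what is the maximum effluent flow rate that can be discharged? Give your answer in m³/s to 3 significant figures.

5.83 m³/s

Mass balance at complete mixing: C_std·(Q_w + Q_r) = Q_w·C_e + Q_r·C_b.
Rearranging, Q_w = Q_r·(C_std − C_b)/(C_e − C_std) = 62.6·(12 − 1.85) / (121 − 12) = 5.829 m³/s.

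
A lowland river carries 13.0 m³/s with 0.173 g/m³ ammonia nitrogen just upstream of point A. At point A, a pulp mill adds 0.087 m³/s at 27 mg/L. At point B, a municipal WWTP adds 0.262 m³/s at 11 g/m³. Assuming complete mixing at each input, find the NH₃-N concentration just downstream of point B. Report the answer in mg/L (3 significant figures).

0.560 mg/L

After input A: C = (13·0.173 + 0.087·27) / 13.09 = 0.3513 mg/L.
After input B: C = (13.09·0.3513 + 0.262·11) / 13.35 = 0.5603 mg/L.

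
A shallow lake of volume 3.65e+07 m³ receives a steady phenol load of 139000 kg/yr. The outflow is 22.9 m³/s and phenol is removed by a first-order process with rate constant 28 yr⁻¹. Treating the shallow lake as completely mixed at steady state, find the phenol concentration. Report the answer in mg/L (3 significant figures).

0.0797 mg/L

Outflow Q = 22.9 m³/s × 3.156e+07 s/yr = 7.227e+08 m³/yr.
Steady-state CSTR mass balance: W = Q·C + k·V·C, so C = W/(Q + kV).
Q + kV = 7.227e+08 + 28·3.65e+07 = 1.745e+09 m³/yr.
C = 139000/1.745e+09 = 7.967e-05 kg/m³ = 0.07967 mg/L.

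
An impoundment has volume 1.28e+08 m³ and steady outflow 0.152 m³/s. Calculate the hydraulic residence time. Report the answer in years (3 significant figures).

Q = 0.152 m³/s × 3.156e+07 s/yr = 4.797e+06 m³/yr.
Hydraulic residence time τ = V/Q = 1.28e+08/4.797e+06 = 26.68 yr.

26.7 yr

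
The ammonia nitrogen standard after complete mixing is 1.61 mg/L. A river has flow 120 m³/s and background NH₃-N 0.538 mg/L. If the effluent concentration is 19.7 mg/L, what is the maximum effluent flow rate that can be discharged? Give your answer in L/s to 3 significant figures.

Mass balance at complete mixing: C_std·(Q_w + Q_r) = Q_w·C_e + Q_r·C_b.
Rearranging, Q_w = Q_r·(C_std − C_b)/(C_e − C_std) = 120·(1.61 − 0.538) / (19.7 − 1.61) = 7.111 m³/s.
= 7111 L/s.

7110 L/s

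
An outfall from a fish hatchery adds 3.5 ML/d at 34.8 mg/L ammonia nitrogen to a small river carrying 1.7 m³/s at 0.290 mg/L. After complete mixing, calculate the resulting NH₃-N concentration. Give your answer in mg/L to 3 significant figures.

1.09 mg/L

3.5 ML/d = 0.04051 m³/s.
By mass balance at complete mixing, C = (0.04051·34.8 + 1.7·0.29) / (0.04051 + 1.7) = 1.903/1.741 = 1.093 mg/L.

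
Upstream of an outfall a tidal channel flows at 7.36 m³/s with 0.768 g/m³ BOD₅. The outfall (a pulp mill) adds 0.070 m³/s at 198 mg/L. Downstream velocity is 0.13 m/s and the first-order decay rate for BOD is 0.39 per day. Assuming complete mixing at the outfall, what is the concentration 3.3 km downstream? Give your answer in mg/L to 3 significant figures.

2.34 mg/L

After complete mixing, C₀ = (0.07·198 + 7.36·0.768) / 7.43 = 2.626 mg/L.
Travel time t = 3300 m / 0.13 m/s = 2.538e+04 s = 0.2938 d.
C = 2.626·exp(−0.39·0.2938) = 2.626·0.8917 = 2.342 mg/L.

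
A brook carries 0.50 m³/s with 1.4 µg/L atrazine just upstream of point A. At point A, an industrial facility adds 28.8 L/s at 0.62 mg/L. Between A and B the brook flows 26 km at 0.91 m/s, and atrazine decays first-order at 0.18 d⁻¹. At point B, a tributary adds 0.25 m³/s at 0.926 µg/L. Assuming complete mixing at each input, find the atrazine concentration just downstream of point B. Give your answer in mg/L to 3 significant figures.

0.0227 mg/L

1.4 µg/L = 0.0014 mg/L.
28.8 L/s = 0.0288 m³/s.
After input A: C = (0.5·0.0014 + 0.0288·0.62) / 0.5288 = 0.03509 mg/L.
Over the 26 km reach to input B (t = 2.857e+04 s = 0.3307 d), decay gives C = 0.03509·exp(−0.18·0.3307) = 0.03306 mg/L.
0.926 µg/L = 0.000926 mg/L.
After input B: C = (0.5288·0.03306 + 0.25·0.000926) / 0.7788 = 0.02275 mg/L.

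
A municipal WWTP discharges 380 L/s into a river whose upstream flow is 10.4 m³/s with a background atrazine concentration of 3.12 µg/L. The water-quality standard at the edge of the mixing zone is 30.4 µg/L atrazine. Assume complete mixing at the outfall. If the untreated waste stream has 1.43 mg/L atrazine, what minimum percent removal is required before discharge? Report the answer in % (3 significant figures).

380 L/s = 0.38 m³/s.
3.12 µg/L = 0.00312 mg/L.
30.4 µg/L = 0.0304 mg/L.
Mass balance: 0.0304·10.78 = 0.38·Cₑ + 10.4·0.00312.
Cₑ = (0.3277 − 0.03245) / 0.38 = 0.777 mg/L.
Required removal = 1 − 0.777/1.43 = 45.66 %.

45.7 %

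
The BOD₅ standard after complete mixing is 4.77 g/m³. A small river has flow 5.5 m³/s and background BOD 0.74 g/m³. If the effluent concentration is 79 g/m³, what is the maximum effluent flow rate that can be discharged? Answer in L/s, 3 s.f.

Mass balance at complete mixing: C_std·(Q_w + Q_r) = Q_w·C_e + Q_r·C_b.
Rearranging, Q_w = Q_r·(C_std − C_b)/(C_e − C_std) = 5.5·(4.77 − 0.74) / (79 − 4.77) = 0.2986 m³/s.
= 298.6 L/s.

299 L/s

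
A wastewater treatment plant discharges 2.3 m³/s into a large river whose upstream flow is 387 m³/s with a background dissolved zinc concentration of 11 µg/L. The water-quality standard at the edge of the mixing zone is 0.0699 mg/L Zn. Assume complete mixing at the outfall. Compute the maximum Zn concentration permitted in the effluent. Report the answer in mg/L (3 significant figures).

9.98 mg/L

11 µg/L = 0.011 mg/L.
Mass balance: 0.0699·389.3 = 2.3·Cₑ + 387·0.011.
Cₑ = (27.21 − 4.257) / 2.3 = 9.98 mg/L.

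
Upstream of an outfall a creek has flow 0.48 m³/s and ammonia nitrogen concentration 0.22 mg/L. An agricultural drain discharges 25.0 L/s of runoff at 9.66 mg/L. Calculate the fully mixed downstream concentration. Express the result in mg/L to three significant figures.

25.0 L/s = 0.025 m³/s.
Conservation of mass across the mixing zone: C = (0.025·9.66 + 0.48·0.22) / (0.025 + 0.48) = 0.3471/0.505 = 0.6873 mg/L.

0.687 mg/L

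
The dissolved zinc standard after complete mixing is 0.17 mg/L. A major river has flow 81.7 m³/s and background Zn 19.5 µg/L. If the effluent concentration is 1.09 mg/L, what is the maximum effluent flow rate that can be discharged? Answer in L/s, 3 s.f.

13400 L/s

19.5 µg/L = 0.0195 mg/L.
Mass balance at complete mixing: C_std·(Q_w + Q_r) = Q_w·C_e + Q_r·C_b.
Rearranging, Q_w = Q_r·(C_std − C_b)/(C_e − C_std) = 81.7·(0.17 − 0.0195) / (1.09 − 0.17) = 13.37 m³/s.
= 1.337e+04 L/s.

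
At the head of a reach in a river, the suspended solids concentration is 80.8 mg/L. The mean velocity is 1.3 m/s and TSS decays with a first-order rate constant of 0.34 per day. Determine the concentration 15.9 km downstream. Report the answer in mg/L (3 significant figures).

Travel time t = 15.9 km / 1.3 m/s = 1.59e+04/1.3 = 1.223e+04 s = 0.1416 d.
First-order decay: C = 80.8·exp(−0.34·0.1416) = 80.8·0.953 = 77 mg/L.

77.0 mg/L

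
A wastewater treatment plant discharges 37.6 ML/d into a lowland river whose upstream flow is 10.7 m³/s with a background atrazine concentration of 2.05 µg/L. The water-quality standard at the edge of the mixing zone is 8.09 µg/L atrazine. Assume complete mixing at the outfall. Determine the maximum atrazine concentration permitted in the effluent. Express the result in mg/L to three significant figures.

37.6 ML/d = 0.4352 m³/s.
2.05 µg/L = 0.00205 mg/L.
8.09 µg/L = 0.00809 mg/L.
Mass balance: 0.00809·11.14 = 0.4352·Cₑ + 10.7·0.00205.
Cₑ = (0.09008 − 0.02193) / 0.4352 = 0.1566 mg/L.

0.157 mg/L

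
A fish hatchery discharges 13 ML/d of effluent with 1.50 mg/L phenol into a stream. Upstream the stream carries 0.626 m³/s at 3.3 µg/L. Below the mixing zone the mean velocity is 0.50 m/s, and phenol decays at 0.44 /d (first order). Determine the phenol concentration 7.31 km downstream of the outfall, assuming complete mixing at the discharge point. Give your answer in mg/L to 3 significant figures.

13 ML/d = 0.1505 m³/s.
3.3 µg/L = 0.0033 mg/L.
After complete mixing, C₀ = (0.1505·1.5 + 0.626·0.0033) / 0.7765 = 0.2933 mg/L.
Travel time t = 7310 m / 0.50 m/s = 1.462e+04 s = 0.1692 d.
C = 0.2933·exp(−0.44·0.1692) = 0.2933·0.9283 = 0.2723 mg/L.

0.272 mg/L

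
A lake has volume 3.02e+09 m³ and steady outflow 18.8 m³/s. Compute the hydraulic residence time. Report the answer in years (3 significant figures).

5.09 yr

Q = 18.8 m³/s × 3.156e+07 s/yr = 5.933e+08 m³/yr.
Hydraulic residence time τ = V/Q = 3.02e+09/5.933e+08 = 5.09 yr.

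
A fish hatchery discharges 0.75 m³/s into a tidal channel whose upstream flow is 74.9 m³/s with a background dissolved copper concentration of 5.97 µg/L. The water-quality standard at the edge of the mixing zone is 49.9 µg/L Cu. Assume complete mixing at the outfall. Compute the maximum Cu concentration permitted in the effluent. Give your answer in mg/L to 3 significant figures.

5.97 µg/L = 0.00597 mg/L.
49.9 µg/L = 0.0499 mg/L.
Mass balance: 0.0499·75.65 = 0.75·Cₑ + 74.9·0.00597.
Cₑ = (3.775 − 0.4472) / 0.75 = 4.437 mg/L.

4.44 mg/L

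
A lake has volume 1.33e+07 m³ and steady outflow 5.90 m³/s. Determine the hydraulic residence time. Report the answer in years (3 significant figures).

0.0714 yr

Q = 5.90 m³/s × 3.156e+07 s/yr = 1.862e+08 m³/yr.
Hydraulic residence time τ = V/Q = 1.33e+07/1.862e+08 = 0.07143 yr.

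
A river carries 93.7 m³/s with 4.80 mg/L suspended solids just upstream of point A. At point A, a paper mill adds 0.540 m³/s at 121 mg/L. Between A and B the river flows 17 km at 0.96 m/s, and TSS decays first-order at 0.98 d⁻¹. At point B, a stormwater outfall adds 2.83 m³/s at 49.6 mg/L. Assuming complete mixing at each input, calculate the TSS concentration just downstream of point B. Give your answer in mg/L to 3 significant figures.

5.79 mg/L

After input A: C = (93.7·4.8 + 0.54·121) / 94.24 = 5.466 mg/L.
Over the 17 km reach to input B (t = 1.771e+04 s = 0.205 d), decay gives C = 5.466·exp(−0.98·0.205) = 4.471 mg/L.
After input B: C = (94.24·4.471 + 2.83·49.6) / 97.07 = 5.787 mg/L.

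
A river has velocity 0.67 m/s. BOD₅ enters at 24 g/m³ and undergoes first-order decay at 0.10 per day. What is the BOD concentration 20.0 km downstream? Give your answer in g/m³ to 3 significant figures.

Travel time t = 20.0 km / 0.67 m/s = 2e+04/0.67 = 2.985e+04 s = 0.3455 d.
First-order decay: C = 24·exp(−0.10·0.3455) = 24·0.966 = 23.18 g/m³.

23.2 g/m³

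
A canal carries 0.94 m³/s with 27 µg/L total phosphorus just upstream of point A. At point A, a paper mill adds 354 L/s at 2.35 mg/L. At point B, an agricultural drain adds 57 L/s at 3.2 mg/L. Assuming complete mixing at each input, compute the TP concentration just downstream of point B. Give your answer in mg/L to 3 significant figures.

27 µg/L = 0.027 mg/L.
354 L/s = 0.354 m³/s.
After input A: C = (0.94·0.027 + 0.354·2.35) / 1.294 = 0.6625 mg/L.
57 L/s = 0.057 m³/s.
After input B: C = (1.294·0.6625 + 0.057·3.2) / 1.351 = 0.7696 mg/L.

0.770 mg/L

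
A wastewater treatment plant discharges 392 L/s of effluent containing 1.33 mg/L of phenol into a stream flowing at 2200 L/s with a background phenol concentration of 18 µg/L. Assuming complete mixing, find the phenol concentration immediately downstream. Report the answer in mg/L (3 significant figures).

392 L/s = 0.392 m³/s.
2200 L/s = 2.2 m³/s.
18 µg/L = 0.018 mg/L.
Flow-weighted mixing gives C = (0.392·1.33 + 2.2·0.018) / (0.392 + 2.2) = 0.561/2.592 = 0.2164 mg/L.

0.216 mg/L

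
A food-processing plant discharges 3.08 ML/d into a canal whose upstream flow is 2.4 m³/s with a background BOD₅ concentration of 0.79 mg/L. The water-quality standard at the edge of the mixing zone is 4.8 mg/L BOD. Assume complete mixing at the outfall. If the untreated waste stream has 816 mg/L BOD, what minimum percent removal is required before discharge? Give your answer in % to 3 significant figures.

3.08 ML/d = 0.03565 m³/s.
Mass balance: 4.8·2.436 = 0.03565·Cₑ + 2.4·0.79.
Cₑ = (11.69 − 1.896) / 0.03565 = 274.8 mg/L.
Required removal = 1 − 274.8/816 = 66.33 %.

66.3 %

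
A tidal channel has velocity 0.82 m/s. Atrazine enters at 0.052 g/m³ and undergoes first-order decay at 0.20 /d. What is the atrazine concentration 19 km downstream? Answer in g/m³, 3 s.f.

0.0493 g/m³

Travel time t = 19 km / 0.82 m/s = 1.9e+04/0.82 = 2.317e+04 s = 0.2682 d.
First-order decay: C = 0.052·exp(−0.20·0.2682) = 0.052·0.9478 = 0.04928 g/m³.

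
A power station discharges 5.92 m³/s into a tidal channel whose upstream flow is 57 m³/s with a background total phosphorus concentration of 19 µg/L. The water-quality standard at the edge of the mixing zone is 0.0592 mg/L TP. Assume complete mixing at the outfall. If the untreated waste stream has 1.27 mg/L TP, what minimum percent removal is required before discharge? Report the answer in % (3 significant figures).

64.9 %

19 µg/L = 0.019 mg/L.
Mass balance: 0.0592·62.92 = 5.92·Cₑ + 57·0.019.
Cₑ = (3.725 − 1.083) / 5.92 = 0.4463 mg/L.
Required removal = 1 − 0.4463/1.27 = 64.86 %.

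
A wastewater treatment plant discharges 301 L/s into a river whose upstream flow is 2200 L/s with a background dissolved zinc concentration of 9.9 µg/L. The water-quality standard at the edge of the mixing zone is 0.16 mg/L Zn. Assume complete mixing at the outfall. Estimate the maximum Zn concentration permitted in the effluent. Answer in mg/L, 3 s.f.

301 L/s = 0.301 m³/s.
2200 L/s = 2.2 m³/s.
9.9 µg/L = 0.0099 mg/L.
Mass balance: 0.16·2.501 = 0.301·Cₑ + 2.2·0.0099.
Cₑ = (0.4002 − 0.02178) / 0.301 = 1.257 mg/L.

1.26 mg/L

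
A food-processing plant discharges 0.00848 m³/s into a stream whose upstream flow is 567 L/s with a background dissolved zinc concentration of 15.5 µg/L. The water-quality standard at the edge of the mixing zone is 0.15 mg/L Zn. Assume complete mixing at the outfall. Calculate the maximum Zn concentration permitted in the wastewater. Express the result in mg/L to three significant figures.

9.14 mg/L

567 L/s = 0.567 m³/s.
15.5 µg/L = 0.0155 mg/L.
Mass balance: 0.15·0.5755 = 0.00848·Cₑ + 0.567·0.0155.
Cₑ = (0.08632 − 0.008789) / 0.00848 = 9.143 mg/L.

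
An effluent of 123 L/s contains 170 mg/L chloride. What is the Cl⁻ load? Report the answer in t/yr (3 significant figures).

660 t/yr

123 L/s = 0.123 m³/s.
Mass flux = Q·C = 0.123 m³/s × 170 g/m³ = 20.91 g/s.
= 20.91 g/s × 31.56 = 659.9 t/yr.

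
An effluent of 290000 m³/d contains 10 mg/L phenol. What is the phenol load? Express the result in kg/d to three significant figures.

290000 m³/d = 3.356 m³/s.
Mass flux = Q·C = 3.356 m³/s × 10 g/m³ = 33.56 g/s.
= 33.56 g/s × 86.4 = 2900 kg/d.

2900 kg/d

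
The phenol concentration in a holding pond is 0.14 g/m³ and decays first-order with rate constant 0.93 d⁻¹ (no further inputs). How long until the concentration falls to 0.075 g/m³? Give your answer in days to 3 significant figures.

t = ln(C₀/C)/k = ln(0.14/0.075)/0.93 = 0.6242/0.93 = 0.6711 d.

0.671 d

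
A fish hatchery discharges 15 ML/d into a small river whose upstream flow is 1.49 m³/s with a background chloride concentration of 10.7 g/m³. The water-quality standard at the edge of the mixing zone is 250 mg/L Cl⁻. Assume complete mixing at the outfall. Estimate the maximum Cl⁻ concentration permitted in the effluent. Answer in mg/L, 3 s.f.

15 ML/d = 0.1736 m³/s.
Mass balance: 250·1.664 = 0.1736·Cₑ + 1.49·10.7.
Cₑ = (415.9 − 15.94) / 0.1736 = 2304 mg/L.

2300 mg/L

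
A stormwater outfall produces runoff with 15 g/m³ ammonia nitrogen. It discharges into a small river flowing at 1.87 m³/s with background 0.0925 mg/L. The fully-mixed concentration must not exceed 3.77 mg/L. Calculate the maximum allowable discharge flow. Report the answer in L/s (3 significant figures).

Mass balance at complete mixing: C_std·(Q_w + Q_r) = Q_w·C_e + Q_r·C_b.
Rearranging, Q_w = Q_r·(C_std − C_b)/(C_e − C_std) = 1.87·(3.77 − 0.0925) / (15 − 3.77) = 0.6124 m³/s.
= 612.4 L/s.

612 L/s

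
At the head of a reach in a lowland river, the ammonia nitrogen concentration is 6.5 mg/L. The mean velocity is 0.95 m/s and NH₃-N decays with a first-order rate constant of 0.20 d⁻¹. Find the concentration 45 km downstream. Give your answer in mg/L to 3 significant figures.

5.82 mg/L

Travel time t = 45 km / 0.95 m/s = 4.5e+04/0.95 = 4.737e+04 s = 0.5482 d.
First-order decay: C = 6.5·exp(−0.20·0.5482) = 6.5·0.8961 = 5.825 mg/L.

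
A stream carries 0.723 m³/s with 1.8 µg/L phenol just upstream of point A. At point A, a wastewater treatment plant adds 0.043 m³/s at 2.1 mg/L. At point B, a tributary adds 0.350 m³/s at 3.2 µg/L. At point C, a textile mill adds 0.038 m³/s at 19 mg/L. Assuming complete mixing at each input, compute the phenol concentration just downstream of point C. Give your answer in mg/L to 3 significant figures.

1.8 µg/L = 0.0018 mg/L.
After input A: C = (0.723·0.0018 + 0.043·2.1) / 0.766 = 0.1196 mg/L.
3.2 µg/L = 0.0032 mg/L.
After input B: C = (0.766·0.1196 + 0.35·0.0032) / 1.116 = 0.08308 mg/L.
After input C: C = (1.116·0.08308 + 0.038·19) / 1.154 = 0.706 mg/L.

0.706 mg/L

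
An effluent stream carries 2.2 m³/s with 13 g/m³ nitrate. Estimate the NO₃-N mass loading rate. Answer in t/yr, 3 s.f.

Mass flux = Q·C = 2.2 m³/s × 13 g/m³ = 28.6 g/s.
= 28.6 g/s × 31.56 = 902.5 t/yr.

903 t/yr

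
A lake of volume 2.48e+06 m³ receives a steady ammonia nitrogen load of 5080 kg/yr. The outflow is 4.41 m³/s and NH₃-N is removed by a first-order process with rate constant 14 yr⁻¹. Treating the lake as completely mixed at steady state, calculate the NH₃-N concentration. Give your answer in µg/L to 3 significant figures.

Outflow Q = 4.41 m³/s × 3.156e+07 s/yr = 1.392e+08 m³/yr.
Steady-state CSTR mass balance: W = Q·C + k·V·C, so C = W/(Q + kV).
Q + kV = 1.392e+08 + 14·2.48e+06 = 1.739e+08 m³/yr.
C = 5080/1.739e+08 = 2.921e-05 kg/m³ = 0.02921 mg/L = 29.21 µg/L.

29.2 µg/L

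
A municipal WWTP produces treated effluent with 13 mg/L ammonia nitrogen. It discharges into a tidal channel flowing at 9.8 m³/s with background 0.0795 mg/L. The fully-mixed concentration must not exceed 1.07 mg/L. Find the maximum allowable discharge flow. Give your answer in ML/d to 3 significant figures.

70.3 ML/d

Mass balance at complete mixing: C_std·(Q_w + Q_r) = Q_w·C_e + Q_r·C_b.
Rearranging, Q_w = Q_r·(C_std − C_b)/(C_e − C_std) = 9.8·(1.07 − 0.0795) / (13 − 1.07) = 0.8137 m³/s.
= 70.3 ML/d.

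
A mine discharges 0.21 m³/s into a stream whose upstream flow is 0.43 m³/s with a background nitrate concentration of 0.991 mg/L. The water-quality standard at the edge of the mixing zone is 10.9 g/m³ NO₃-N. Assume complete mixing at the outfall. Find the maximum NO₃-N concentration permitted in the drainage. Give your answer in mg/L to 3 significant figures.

31.2 mg/L

Mass balance: 10.9·0.64 = 0.21·Cₑ + 0.43·0.991.
Cₑ = (6.976 − 0.4261) / 0.21 = 31.19 mg/L.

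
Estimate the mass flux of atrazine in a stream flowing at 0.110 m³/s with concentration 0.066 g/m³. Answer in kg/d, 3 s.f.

Mass flux = Q·C = 0.11 m³/s × 0.066 g/m³ = 0.00726 g/s.
= 0.00726 g/s × 86.4 = 0.6273 kg/d.

0.627 kg/d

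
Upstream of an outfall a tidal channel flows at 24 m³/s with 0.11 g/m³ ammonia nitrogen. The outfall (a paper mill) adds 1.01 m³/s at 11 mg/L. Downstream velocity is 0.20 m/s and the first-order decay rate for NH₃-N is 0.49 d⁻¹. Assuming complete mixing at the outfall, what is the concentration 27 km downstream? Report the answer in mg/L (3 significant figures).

After complete mixing, C₀ = (1.01·11 + 24·0.11) / 25.01 = 0.5498 mg/L.
Travel time t = 2.7e+04 m / 0.20 m/s = 1.35e+05 s = 1.562 d.
C = 0.5498·exp(−0.49·1.562) = 0.5498·0.465 = 0.2557 mg/L.

0.256 mg/L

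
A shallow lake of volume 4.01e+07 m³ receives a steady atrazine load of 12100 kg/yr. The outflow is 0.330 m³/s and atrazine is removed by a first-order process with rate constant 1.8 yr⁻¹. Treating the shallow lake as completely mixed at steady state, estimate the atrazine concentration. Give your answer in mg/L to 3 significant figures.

Outflow Q = 0.330 m³/s × 3.156e+07 s/yr = 1.041e+07 m³/yr.
Steady-state CSTR mass balance: W = Q·C + k·V·C, so C = W/(Q + kV).
Q + kV = 1.041e+07 + 1.8·4.01e+07 = 8.259e+07 m³/yr.
C = 12100/8.259e+07 = 0.0001465 kg/m³ = 0.1465 mg/L.

0.146 mg/L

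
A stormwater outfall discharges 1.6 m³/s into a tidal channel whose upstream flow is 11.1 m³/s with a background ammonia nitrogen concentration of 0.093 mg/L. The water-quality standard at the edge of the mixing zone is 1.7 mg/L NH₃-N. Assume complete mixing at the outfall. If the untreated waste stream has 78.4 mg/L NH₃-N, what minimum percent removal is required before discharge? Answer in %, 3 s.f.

Mass balance: 1.7·12.7 = 1.6·Cₑ + 11.1·0.093.
Cₑ = (21.59 − 1.032) / 1.6 = 12.85 mg/L.
Required removal = 1 − 12.85/78.4 = 83.61 %.

83.6 %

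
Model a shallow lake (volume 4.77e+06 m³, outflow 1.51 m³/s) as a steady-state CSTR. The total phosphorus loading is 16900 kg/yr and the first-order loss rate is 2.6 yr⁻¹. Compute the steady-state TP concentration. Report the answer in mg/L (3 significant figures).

0.281 mg/L

Outflow Q = 1.51 m³/s × 3.156e+07 s/yr = 4.765e+07 m³/yr.
Steady-state CSTR mass balance: W = Q·C + k·V·C, so C = W/(Q + kV).
Q + kV = 4.765e+07 + 2.6·4.77e+06 = 6.005e+07 m³/yr.
C = 16900/6.005e+07 = 0.0002814 kg/m³ = 0.2814 mg/L.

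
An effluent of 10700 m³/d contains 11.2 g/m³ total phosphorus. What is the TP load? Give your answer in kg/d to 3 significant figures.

10700 m³/d = 0.1238 m³/s.
Mass flux = Q·C = 0.1238 m³/s × 11.2 g/m³ = 1.387 g/s.
= 1.387 g/s × 86.4 = 119.8 kg/d.

120 kg/d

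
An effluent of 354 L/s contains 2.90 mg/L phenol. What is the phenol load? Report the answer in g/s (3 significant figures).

354 L/s = 0.354 m³/s.
Mass flux = Q·C = 0.354 m³/s × 2.9 g/m³ = 1.027 g/s.

1.03 g/s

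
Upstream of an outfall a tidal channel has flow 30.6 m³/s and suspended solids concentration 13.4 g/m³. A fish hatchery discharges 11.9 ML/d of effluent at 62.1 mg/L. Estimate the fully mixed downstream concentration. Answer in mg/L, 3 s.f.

13.6 mg/L

11.9 ML/d = 0.1377 m³/s.
Conservation of mass across the mixing zone: C = (0.1377·62.1 + 30.6·13.4) / (0.1377 + 30.6) = 418.6/30.74 = 13.62 mg/L.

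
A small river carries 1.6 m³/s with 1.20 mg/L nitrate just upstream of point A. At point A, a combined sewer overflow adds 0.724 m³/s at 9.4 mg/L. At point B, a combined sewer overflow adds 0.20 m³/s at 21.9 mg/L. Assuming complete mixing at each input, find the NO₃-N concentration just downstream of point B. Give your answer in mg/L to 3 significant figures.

After input A: C = (1.6·1.2 + 0.724·9.4) / 2.324 = 3.755 mg/L.
After input B: C = (2.324·3.755 + 0.2·21.9) / 2.524 = 5.192 mg/L.

5.19 mg/L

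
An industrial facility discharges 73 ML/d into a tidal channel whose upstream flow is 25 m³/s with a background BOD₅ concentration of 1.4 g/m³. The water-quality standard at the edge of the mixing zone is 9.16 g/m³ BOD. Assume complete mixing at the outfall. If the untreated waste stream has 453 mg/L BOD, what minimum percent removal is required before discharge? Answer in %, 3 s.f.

73 ML/d = 0.8449 m³/s.
Mass balance: 9.16·25.84 = 0.8449·Cₑ + 25·1.4.
Cₑ = (236.7 − 35) / 0.8449 = 238.8 mg/L.
Required removal = 1 − 238.8/453 = 47.29 %.

47.3 %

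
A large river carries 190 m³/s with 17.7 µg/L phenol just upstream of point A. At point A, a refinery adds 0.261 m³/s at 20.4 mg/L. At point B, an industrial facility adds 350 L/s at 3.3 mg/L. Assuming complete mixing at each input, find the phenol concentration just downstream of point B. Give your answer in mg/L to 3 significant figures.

17.7 µg/L = 0.0177 mg/L.
After input A: C = (190·0.0177 + 0.261·20.4) / 190.3 = 0.04566 mg/L.
350 L/s = 0.35 m³/s.
After input B: C = (190.3·0.04566 + 0.35·3.3) / 190.6 = 0.05164 mg/L.

0.0516 mg/L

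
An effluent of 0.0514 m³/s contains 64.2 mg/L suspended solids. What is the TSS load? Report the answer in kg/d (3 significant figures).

285 kg/d

Mass flux = Q·C = 0.0514 m³/s × 64.2 g/m³ = 3.3 g/s.
= 3.3 g/s × 86.4 = 285.1 kg/d.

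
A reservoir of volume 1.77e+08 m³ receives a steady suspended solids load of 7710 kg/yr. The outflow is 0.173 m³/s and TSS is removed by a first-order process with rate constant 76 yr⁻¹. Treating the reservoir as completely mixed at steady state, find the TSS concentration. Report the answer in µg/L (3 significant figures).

0.573 µg/L

Outflow Q = 0.173 m³/s × 3.156e+07 s/yr = 5.459e+06 m³/yr.
Steady-state CSTR mass balance: W = Q·C + k·V·C, so C = W/(Q + kV).
Q + kV = 5.459e+06 + 76·1.77e+08 = 1.346e+10 m³/yr.
C = 7710/1.346e+10 = 5.729e-07 kg/m³ = 0.0005729 mg/L = 0.5729 µg/L.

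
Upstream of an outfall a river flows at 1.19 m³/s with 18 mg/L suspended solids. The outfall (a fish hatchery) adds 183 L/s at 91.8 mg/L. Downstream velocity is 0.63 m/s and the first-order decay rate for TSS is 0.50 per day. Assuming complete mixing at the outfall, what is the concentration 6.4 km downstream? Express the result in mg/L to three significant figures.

26.2 mg/L

183 L/s = 0.183 m³/s.
After complete mixing, C₀ = (0.183·91.8 + 1.19·18) / 1.373 = 27.84 mg/L.
Travel time t = 6400 m / 0.63 m/s = 1.016e+04 s = 0.1176 d.
C = 27.84·exp(−0.50·0.1176) = 27.84·0.9429 = 26.25 mg/L.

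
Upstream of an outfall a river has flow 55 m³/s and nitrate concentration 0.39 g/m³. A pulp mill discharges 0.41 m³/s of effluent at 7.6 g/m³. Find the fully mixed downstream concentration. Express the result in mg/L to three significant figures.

By mass balance at complete mixing, C = (0.41·7.6 + 55·0.39) / (0.41 + 55) = 24.57/55.41 = 0.4433 mg/L.

0.443 mg/L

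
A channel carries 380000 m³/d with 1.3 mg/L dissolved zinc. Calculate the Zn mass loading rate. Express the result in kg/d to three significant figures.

494 kg/d

380000 m³/d = 4.398 m³/s.
Mass flux = Q·C = 4.398 m³/s × 1.3 g/m³ = 5.718 g/s.
= 5.718 g/s × 86.4 = 494 kg/d.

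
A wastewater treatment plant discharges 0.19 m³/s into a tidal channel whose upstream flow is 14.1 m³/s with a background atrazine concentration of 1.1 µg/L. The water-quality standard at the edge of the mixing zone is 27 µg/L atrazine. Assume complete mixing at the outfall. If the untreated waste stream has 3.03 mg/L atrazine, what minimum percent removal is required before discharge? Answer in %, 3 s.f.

1.1 µg/L = 0.0011 mg/L.
27 µg/L = 0.027 mg/L.
Mass balance: 0.027·14.29 = 0.19·Cₑ + 14.1·0.0011.
Cₑ = (0.3858 − 0.01551) / 0.19 = 1.949 mg/L.
Required removal = 1 − 1.949/3.03 = 35.67 %.

35.7 %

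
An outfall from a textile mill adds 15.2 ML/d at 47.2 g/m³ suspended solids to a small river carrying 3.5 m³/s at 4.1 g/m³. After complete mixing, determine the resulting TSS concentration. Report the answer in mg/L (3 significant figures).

15.2 ML/d = 0.1759 m³/s.
Conservation of mass across the mixing zone: C = (0.1759·47.2 + 3.5·4.1) / (0.1759 + 3.5) = 22.65/3.676 = 6.163 mg/L.

6.16 mg/L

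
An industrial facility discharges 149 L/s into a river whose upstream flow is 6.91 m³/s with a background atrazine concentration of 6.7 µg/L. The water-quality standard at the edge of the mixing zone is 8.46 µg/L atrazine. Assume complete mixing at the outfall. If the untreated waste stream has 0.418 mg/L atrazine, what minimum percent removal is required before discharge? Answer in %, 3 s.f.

149 L/s = 0.149 m³/s.
6.7 µg/L = 0.0067 mg/L.
8.46 µg/L = 0.00846 mg/L.
Mass balance: 0.00846·7.059 = 0.149·Cₑ + 6.91·0.0067.
Cₑ = (0.05972 − 0.0463) / 0.149 = 0.09008 mg/L.
Required removal = 1 − 0.09008/0.418 = 78.45 %.

78.4 %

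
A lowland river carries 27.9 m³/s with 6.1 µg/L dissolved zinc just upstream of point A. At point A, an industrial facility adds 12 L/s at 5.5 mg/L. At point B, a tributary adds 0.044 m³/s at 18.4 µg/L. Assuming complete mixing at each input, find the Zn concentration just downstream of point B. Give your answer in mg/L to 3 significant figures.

6.1 µg/L = 0.0061 mg/L.
12 L/s = 0.012 m³/s.
After input A: C = (27.9·0.0061 + 0.012·5.5) / 27.91 = 0.008462 mg/L.
18.4 µg/L = 0.0184 mg/L.
After input B: C = (27.91·0.008462 + 0.044·0.0184) / 27.96 = 0.008478 mg/L.

0.00848 mg/L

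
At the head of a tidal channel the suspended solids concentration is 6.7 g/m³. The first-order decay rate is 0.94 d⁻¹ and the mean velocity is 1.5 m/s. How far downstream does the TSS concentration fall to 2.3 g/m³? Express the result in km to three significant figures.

147 km

From C = C₀·e^(−kt), t = ln(C₀/C)/k = ln(6.7/2.3)/0.94 = 1.069/0.94 = 1.137 d.
Distance = v·t = 1.5 m/s × 9.828e+04 s = 1.474e+05 m = 147.4 km.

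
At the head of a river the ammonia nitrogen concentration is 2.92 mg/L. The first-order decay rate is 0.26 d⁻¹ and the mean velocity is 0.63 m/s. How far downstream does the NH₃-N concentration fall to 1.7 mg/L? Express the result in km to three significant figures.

113 km

From C = C₀·e^(−kt), t = ln(C₀/C)/k = ln(2.92/1.7)/0.26 = 0.541/0.26 = 2.081 d.
Distance = v·t = 0.63 m/s × 1.798e+05 s = 1.133e+05 m = 113.3 km.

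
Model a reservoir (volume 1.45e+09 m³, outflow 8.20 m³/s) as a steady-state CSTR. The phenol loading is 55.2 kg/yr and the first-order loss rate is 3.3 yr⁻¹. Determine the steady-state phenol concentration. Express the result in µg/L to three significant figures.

0.0109 µg/L

Outflow Q = 8.20 m³/s × 3.156e+07 s/yr = 2.588e+08 m³/yr.
Steady-state CSTR mass balance: W = Q·C + k·V·C, so C = W/(Q + kV).
Q + kV = 2.588e+08 + 3.3·1.45e+09 = 5.044e+09 m³/yr.
C = 55.2/5.044e+09 = 1.094e-08 kg/m³ = 1.094e-05 mg/L = 0.01094 µg/L.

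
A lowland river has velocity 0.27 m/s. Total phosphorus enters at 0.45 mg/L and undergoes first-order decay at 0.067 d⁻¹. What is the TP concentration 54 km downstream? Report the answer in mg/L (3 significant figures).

Travel time t = 54 km / 0.27 m/s = 5.4e+04/0.27 = 2e+05 s = 2.315 d.
First-order decay: C = 0.45·exp(−0.067·2.315) = 0.45·0.8563 = 0.3854 mg/L.

0.385 mg/L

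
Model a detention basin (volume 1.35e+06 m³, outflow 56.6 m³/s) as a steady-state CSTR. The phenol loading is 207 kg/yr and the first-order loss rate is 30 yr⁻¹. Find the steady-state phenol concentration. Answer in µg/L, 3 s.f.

0.113 µg/L

Outflow Q = 56.6 m³/s × 3.156e+07 s/yr = 1.786e+09 m³/yr.
Steady-state CSTR mass balance: W = Q·C + k·V·C, so C = W/(Q + kV).
Q + kV = 1.786e+09 + 30·1.35e+06 = 1.827e+09 m³/yr.
C = 207/1.827e+09 = 1.133e-07 kg/m³ = 0.0001133 mg/L = 0.1133 µg/L.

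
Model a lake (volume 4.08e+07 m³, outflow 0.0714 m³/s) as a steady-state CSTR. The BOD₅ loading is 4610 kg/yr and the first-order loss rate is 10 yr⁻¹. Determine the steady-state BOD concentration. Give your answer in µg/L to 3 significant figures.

Outflow Q = 0.0714 m³/s × 3.156e+07 s/yr = 2.253e+06 m³/yr.
Steady-state CSTR mass balance: W = Q·C + k·V·C, so C = W/(Q + kV).
Q + kV = 2.253e+06 + 10·4.08e+07 = 4.103e+08 m³/yr.
C = 4610/4.103e+08 = 1.124e-05 kg/m³ = 0.01124 mg/L = 11.24 µg/L.

11.2 µg/L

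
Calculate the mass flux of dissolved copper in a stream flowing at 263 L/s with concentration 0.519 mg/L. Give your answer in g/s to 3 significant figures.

0.136 g/s

263 L/s = 0.263 m³/s.
Mass flux = Q·C = 0.263 m³/s × 0.519 g/m³ = 0.1365 g/s.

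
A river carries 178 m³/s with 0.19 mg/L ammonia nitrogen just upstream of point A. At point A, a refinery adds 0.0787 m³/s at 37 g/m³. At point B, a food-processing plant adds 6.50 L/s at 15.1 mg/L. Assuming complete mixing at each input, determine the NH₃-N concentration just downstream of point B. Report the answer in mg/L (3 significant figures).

After input A: C = (178·0.19 + 0.0787·37) / 178.1 = 0.2063 mg/L.
6.50 L/s = 0.0065 m³/s.
After input B: C = (178.1·0.2063 + 0.0065·15.1) / 178.1 = 0.2068 mg/L.

0.207 mg/L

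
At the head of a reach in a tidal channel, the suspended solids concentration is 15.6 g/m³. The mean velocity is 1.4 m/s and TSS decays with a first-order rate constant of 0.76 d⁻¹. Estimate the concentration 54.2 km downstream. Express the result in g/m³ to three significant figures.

11.1 g/m³

Travel time t = 54.2 km / 1.4 m/s = 5.42e+04/1.4 = 3.871e+04 s = 0.4481 d.
First-order decay: C = 15.6·exp(−0.76·0.4481) = 15.6·0.7114 = 11.1 g/m³.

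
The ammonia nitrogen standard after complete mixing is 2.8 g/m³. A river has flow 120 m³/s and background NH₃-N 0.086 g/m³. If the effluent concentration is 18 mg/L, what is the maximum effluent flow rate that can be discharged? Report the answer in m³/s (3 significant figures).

21.4 m³/s

Mass balance at complete mixing: C_std·(Q_w + Q_r) = Q_w·C_e + Q_r·C_b.
Rearranging, Q_w = Q_r·(C_std − C_b)/(C_e − C_std) = 120·(2.8 − 0.086) / (18 − 2.8) = 21.43 m³/s.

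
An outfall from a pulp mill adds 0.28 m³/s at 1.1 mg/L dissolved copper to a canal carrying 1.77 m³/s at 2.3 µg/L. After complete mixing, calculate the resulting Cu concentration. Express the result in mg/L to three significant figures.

0.152 mg/L

2.3 µg/L = 0.0023 mg/L.
By mass balance at complete mixing, C = (0.28·1.1 + 1.77·0.0023) / (0.28 + 1.77) = 0.3121/2.05 = 0.1522 mg/L.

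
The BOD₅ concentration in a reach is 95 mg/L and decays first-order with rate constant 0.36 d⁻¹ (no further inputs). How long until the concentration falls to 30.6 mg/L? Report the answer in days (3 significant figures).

3.15 d

t = ln(C₀/C)/k = ln(95/30.6)/0.36 = 1.133/0.36 = 3.147 d.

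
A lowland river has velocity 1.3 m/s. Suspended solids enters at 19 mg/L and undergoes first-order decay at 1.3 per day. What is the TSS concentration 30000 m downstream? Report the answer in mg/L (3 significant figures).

Travel time t = 30000 m / 1.3 m/s = 3e+04/1.3 = 2.308e+04 s = 0.2671 d.
First-order decay: C = 19·exp(−1.3·0.2671) = 19·0.7066 = 13.43 mg/L.

13.4 mg/L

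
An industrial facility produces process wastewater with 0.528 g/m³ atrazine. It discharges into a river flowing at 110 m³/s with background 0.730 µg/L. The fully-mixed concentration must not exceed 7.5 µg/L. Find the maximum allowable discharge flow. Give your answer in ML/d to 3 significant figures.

0.730 µg/L = 0.00073 mg/L.
7.5 µg/L = 0.0075 mg/L.
Mass balance at complete mixing: C_std·(Q_w + Q_r) = Q_w·C_e + Q_r·C_b.
Rearranging, Q_w = Q_r·(C_std − C_b)/(C_e − C_std) = 110·(0.0075 − 0.00073) / (0.528 − 0.0075) = 1.431 m³/s.
= 123.6 ML/d.

124 ML/d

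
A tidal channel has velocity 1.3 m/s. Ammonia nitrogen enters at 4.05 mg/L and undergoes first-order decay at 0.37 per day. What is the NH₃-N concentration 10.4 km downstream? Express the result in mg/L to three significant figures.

Travel time t = 10.4 km / 1.3 m/s = 1.04e+04/1.3 = 8000 s = 0.09259 d.
First-order decay: C = 4.05·exp(−0.37·0.09259) = 4.05·0.9663 = 3.914 mg/L.

3.91 mg/L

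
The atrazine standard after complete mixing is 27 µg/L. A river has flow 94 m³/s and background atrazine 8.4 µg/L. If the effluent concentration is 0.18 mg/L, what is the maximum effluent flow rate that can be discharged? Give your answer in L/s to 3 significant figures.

11400 L/s

8.4 µg/L = 0.0084 mg/L.
27 µg/L = 0.027 mg/L.
Mass balance at complete mixing: C_std·(Q_w + Q_r) = Q_w·C_e + Q_r·C_b.
Rearranging, Q_w = Q_r·(C_std − C_b)/(C_e − C_std) = 94·(0.027 − 0.0084) / (0.18 − 0.027) = 11.43 m³/s.
= 1.143e+04 L/s.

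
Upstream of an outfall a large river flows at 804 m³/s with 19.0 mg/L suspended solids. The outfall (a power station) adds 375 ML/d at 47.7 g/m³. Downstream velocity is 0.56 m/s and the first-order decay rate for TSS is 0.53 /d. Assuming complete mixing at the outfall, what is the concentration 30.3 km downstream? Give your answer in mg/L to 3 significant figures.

375 ML/d = 4.34 m³/s.
After complete mixing, C₀ = (4.34·47.7 + 804·19) / 808.3 = 19.15 mg/L.
Travel time t = 3.03e+04 m / 0.56 m/s = 5.411e+04 s = 0.6262 d.
C = 19.15·exp(−0.53·0.6262) = 19.15·0.7176 = 13.74 mg/L.

13.7 mg/L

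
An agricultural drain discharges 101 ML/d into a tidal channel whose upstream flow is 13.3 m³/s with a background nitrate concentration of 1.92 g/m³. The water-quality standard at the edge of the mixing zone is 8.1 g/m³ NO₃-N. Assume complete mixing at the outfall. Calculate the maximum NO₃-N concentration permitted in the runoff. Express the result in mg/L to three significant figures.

78.4 mg/L

101 ML/d = 1.169 m³/s.
Mass balance: 8.1·14.47 = 1.169·Cₑ + 13.3·1.92.
Cₑ = (117.2 − 25.54) / 1.169 = 78.41 mg/L.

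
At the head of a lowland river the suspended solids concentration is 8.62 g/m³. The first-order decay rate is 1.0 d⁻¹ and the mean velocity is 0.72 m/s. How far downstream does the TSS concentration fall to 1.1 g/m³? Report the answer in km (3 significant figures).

128 km

From C = C₀·e^(−kt), t = ln(C₀/C)/k = ln(8.62/1.1)/1.0 = 2.059/1.0 = 2.059 d.
Distance = v·t = 0.72 m/s × 1.779e+05 s = 1.281e+05 m = 128.1 km.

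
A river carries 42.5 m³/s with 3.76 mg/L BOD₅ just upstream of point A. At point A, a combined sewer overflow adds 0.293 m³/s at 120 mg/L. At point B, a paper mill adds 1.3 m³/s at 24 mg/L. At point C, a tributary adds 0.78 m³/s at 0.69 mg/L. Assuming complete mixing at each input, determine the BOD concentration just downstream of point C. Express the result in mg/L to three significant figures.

After input A: C = (42.5·3.76 + 0.293·120) / 42.79 = 4.556 mg/L.
After input B: C = (42.79·4.556 + 1.3·24) / 44.09 = 5.129 mg/L.
After input C: C = (44.09·5.129 + 0.78·0.69) / 44.87 = 5.052 mg/L.

5.05 mg/L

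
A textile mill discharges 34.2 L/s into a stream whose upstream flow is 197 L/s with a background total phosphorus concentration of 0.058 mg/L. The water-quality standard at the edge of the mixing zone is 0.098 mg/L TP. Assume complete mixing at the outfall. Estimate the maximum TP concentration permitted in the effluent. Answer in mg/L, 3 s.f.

0.328 mg/L

34.2 L/s = 0.0342 m³/s.
197 L/s = 0.197 m³/s.
Mass balance: 0.098·0.2312 = 0.0342·Cₑ + 0.197·0.058.
Cₑ = (0.02266 − 0.01143) / 0.0342 = 0.3284 mg/L.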